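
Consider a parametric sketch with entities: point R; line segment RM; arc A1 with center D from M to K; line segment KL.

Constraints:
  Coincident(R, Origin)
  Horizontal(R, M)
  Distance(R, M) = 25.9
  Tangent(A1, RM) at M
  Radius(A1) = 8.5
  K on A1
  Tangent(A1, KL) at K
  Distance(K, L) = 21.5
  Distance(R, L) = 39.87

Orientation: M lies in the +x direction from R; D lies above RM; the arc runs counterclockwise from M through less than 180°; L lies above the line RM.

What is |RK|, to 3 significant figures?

35.7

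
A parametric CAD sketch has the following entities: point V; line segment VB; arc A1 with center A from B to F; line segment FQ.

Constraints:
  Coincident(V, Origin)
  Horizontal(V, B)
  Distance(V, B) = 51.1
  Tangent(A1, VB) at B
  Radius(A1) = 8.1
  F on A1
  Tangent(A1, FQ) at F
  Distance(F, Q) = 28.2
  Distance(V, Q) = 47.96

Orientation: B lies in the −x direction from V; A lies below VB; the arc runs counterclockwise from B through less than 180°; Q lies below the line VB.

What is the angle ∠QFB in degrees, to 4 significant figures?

110.5°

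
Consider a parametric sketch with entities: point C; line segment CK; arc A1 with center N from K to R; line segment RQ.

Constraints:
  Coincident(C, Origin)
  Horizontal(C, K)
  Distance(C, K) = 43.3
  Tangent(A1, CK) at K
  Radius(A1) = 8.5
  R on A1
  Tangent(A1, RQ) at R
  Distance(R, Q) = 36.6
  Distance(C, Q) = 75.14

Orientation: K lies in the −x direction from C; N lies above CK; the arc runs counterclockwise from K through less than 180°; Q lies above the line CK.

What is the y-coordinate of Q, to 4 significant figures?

40.19

C is at the origin; CK is horizontal with |CK| = 43.3 and K on the −x side, so K = (-43.30, 0.000). Tangency of A1 to CK means the radius NK is perpendicular to CK, so N = K + (0, 8.5) = (-43.30, 8.500). Since NR ⟂ RQ (tangency), |NQ| = √(8.5² + 36.6²) = 37.57 regardless of where R sits on A1. So Q lies on both circle(C, 75.14) and circle(N, 37.57); the above-CK intersection is Q = (-63.49, 40.19). R is the foot of the tangent from Q: R = (-37.35, 14.57).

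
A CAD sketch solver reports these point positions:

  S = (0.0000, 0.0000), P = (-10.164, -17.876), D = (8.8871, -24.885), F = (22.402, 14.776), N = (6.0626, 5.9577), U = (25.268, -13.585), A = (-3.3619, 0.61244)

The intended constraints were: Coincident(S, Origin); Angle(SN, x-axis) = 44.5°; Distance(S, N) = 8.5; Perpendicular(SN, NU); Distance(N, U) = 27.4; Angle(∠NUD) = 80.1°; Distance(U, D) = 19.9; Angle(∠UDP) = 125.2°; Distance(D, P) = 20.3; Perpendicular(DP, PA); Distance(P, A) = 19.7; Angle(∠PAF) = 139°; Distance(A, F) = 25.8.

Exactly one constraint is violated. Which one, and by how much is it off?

Distance(A, F) = 25.8 — off by 3.60.

S = (0.00, 0.00) ✓; SN at 44.50° ✓; |SN| = 8.500 ✓; ∠(SN, NU) = 90.00° ✓; |NU| = 27.40 ✓; ∠NUD = 80.10° ✓; |UD| = 19.90 ✓; ∠UDP = 125.2° ✓; |DP| = 20.30 ✓; ∠(DP, PA) = 90.00° ✓; |PA| = 19.70 ✓; ∠PAF = 139.0° ✓; |AF| = 29.40 ✗.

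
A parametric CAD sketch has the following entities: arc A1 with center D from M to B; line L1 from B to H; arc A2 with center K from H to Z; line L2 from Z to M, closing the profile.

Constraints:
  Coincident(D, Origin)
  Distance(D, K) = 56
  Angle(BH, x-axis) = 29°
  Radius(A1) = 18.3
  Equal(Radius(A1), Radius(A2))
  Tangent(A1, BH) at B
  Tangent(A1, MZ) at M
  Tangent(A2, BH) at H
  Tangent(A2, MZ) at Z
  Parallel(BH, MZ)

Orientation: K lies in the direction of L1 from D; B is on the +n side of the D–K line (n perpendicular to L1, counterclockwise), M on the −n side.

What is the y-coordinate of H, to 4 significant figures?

43.15

Tangency of A1 to both parallel lines with radius 18.3 puts B and M at D ± 18.3·n: B = (-8.872, 16.01), M = (8.872, -16.01). Equal radii place H and Z the same way about K: H = K + 18.3·n = (40.11, 43.15), Z = K − 18.3·n = (57.85, 11.14). So H.y = 43.15.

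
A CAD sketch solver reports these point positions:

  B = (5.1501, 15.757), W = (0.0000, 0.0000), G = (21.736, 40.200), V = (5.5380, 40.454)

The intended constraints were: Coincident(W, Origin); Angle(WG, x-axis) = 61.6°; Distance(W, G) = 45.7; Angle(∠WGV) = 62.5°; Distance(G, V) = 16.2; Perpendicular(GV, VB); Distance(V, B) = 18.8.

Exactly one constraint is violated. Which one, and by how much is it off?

Distance(V, B) = 18.8 — off by 5.90.

W = (0.00, 0.00) ✓; WG at 61.60° ✓; |WG| = 45.70 ✓; ∠WGV = 62.50° ✓; |GV| = 16.20 ✓; ∠(GV, VB) = 90.00° ✓; |VB| = 24.70 ✗.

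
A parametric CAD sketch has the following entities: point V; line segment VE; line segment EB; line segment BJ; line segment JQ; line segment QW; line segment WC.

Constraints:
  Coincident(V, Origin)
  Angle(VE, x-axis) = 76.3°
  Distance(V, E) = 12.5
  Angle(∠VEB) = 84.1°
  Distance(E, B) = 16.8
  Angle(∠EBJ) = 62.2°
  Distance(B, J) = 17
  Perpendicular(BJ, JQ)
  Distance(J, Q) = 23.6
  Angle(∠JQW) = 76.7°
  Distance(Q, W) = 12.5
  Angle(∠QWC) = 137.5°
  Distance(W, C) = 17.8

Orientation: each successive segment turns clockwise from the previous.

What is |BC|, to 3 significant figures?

7.92

V is at the origin; VE runs at 76.3° with length 12.5, so E = (2.96, 12.1). ∠VEB = 84.1° gives EB at -19.6° from the x-axis; with |EB| = 16.8, B = (18.8, 6.51). ∠EBJ = 62.2° gives BJ at -137° from the x-axis; with |BJ| = 17.0, J = (6.27, -5.00). BJ is perpendicular to JQ, so JQ runs at 133°; with |JQ| = 23.6, Q = (-9.70, 12.4). ∠JQW = 76.7° gives QW at 29.3° from the x-axis; with |QW| = 12.5, W = (1.20, 18.5). ∠QWC = 137.5° gives WC at -13.2° from the x-axis; with |WC| = 17.8, C = (18.5, 14.4). Then |BC| = |C − B| = 7.92.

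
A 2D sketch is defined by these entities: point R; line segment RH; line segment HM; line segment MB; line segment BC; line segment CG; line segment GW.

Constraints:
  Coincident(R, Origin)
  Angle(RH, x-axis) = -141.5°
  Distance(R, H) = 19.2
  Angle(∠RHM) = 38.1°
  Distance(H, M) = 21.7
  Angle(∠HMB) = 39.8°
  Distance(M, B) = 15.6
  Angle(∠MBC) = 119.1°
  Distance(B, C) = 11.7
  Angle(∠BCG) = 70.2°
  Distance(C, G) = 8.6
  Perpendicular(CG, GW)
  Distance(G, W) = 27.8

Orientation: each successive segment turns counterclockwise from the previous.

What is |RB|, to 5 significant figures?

5.7065

R is at the origin; RH runs at -141.5° with length 19.2, so H = (-15.026, -11.952). ∠RHM = 38.1° gives HM at 0.40000° from the x-axis; with |HM| = 21.7, M = (6.6734, -11.801). ∠HMB = 39.8° gives MB at 140.60° from the x-axis; with |MB| = 15.6, B = (-5.3812, -1.8990). Then |RB| = |B − R| = 5.7065.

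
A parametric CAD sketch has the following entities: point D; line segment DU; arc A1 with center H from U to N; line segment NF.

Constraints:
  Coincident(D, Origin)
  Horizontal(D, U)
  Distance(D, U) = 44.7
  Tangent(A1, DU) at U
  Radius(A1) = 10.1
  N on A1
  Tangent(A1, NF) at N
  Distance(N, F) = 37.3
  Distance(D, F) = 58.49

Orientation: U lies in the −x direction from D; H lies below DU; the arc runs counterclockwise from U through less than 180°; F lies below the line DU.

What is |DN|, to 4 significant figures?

55.52

Checks: |HN| = 10.10 ✓; ∠(HN, NF) = 90.00° ✓; |NF| = 37.30 ✓; |DF| = 58.49 ✓.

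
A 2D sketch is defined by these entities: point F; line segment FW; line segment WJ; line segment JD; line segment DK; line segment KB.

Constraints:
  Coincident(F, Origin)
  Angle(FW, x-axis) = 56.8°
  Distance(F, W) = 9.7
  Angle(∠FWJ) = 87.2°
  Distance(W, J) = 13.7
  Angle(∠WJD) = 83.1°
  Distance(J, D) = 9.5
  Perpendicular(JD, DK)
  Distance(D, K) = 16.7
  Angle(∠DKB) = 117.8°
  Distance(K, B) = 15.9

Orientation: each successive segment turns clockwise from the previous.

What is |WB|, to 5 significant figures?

12.212

JD ⟂ DK, so DK runs at 137.10°; with |DK| = 16.7, K = (-2.3054, 4.4728). ∠DKB = 117.8° gives KB at 74.900° from the x-axis; with |KB| = 15.9, B = (1.8366, 19.824). Then |WB| = |B − W| = 12.212.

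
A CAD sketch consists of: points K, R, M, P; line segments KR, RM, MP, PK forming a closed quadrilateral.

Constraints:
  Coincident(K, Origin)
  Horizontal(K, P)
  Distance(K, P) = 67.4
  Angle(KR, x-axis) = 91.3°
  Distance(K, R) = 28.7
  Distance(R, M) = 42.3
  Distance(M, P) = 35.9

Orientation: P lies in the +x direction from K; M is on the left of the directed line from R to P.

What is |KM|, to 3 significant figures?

48.3

K is at the origin; K and P share the same y with |KP| = 67.4 and P in +x, so P = (67.4, 0). KR runs at 91.3° with |KR| = 28.7, so R = (-0.651, 28.7). M is determined by |RM| = 42.3 and |MP| = 35.9 together: it lies at the intersection of circle(R, 42.3) and circle(P, 35.9). With |RP| = 73.9, the foot of the radical line on RP is 40.3 from R and the perpendicular offset is √(42.3² − 40.3²) = 12.8. Taking the left-of-RP solution: M = (41.5, 24.8).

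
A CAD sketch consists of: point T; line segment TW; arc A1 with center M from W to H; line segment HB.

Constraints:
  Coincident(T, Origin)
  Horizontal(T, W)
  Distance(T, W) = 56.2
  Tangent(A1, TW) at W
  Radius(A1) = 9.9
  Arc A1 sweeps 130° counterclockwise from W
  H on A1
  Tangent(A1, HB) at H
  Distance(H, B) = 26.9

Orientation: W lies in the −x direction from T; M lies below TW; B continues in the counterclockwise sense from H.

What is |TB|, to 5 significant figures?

59.338

T is at the origin; T and W share the same y with |TW| = 56.2 and W on the −x side, so W = (-56.200, 0.0000). Tangency of A1 to TW means the radius MW is perpendicular to TW, so M = W + (0, -9.9) = (-56.200, -9.9000). On A1, W sits at bearing 90° from M; a 130° counterclockwise sweep puts H at bearing 220°, so H = M + 9.9·(cos 220°, sin 220°) = (-63.784, -16.264). A1 meets HB tangentially, so MH is at right angles to HB, so HB runs along (−sin 220°, cos 220°); with |HB| = 26.9, B = (-46.493, -36.870). Then |TB| = |B − T| = 59.338.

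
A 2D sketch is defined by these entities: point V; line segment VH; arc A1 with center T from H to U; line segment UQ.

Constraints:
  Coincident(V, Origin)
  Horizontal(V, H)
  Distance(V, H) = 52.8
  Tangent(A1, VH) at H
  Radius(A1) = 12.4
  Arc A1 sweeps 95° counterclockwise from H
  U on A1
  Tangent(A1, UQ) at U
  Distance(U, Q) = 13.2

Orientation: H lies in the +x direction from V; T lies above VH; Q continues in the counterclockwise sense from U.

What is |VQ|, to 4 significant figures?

69.32

V is at the origin; VH is horizontal with |VH| = 52.8 and H on the +x side, so H = (52.80, 0.000). Since A1 is tangent to VH there, TH ⟂ VH, so T = H + (0, 12.4) = (52.80, 12.40). On A1, H sits at bearing -90° from T; a 95° counterclockwise sweep puts U at bearing 5°, so U = T + 12.4·(cos 5°, sin 5°) = (65.15, 13.48). Since A1 is tangent to UQ there, TU ⟂ UQ, so UQ runs along (−sin 5°, cos 5°); with |UQ| = 13.2, Q = (64.00, 26.63). Then |VQ| = |Q − V| = 69.32.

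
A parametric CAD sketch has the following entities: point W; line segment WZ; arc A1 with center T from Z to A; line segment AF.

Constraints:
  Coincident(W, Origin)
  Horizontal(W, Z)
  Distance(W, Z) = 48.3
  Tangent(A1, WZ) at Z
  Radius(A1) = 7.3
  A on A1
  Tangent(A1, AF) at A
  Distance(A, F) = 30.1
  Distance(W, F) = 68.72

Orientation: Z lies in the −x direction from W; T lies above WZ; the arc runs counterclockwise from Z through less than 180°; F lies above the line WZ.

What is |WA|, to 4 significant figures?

43.58

W is at the origin; W and Z share the same y with |WZ| = 48.3 and Z on the −x side, so Z = (-48.30, 0.000). The tangent condition forces TZ to be normal to WZ, so T = Z + (0, 7.3) = (-48.30, 7.300). Since TA ⟂ AF (tangency), |TF| = √(7.3² + 30.1²) = 30.97 regardless of where A sits on A1. So F lies on both circle(W, 68.72) and circle(T, 30.97); the above-WZ intersection is F = (-58.11, 36.68). A is the foot of the tangent from F: A = (-42.12, 11.18).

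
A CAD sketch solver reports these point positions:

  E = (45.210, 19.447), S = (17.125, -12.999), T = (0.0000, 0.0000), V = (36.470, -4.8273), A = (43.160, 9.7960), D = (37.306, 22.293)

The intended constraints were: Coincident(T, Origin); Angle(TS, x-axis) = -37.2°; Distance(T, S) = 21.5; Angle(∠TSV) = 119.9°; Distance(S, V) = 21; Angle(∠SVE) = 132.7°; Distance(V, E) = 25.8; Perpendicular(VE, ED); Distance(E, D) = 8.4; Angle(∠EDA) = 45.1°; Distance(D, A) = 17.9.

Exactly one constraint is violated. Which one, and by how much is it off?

Distance(D, A) = 17.9 — off by 4.10.

T = (0.00, 0.00) ✓; TS at -37.20° ✓; |TS| = 21.50 ✓; ∠TSV = 119.9° ✓; |SV| = 21.00 ✓; ∠SVE = 132.7° ✓; |VE| = 25.80 ✓; ∠(VE, ED) = 90.00° ✓; |ED| = 8.401 ✓; ∠EDA = 45.10° ✓; |DA| = 13.80 ✗.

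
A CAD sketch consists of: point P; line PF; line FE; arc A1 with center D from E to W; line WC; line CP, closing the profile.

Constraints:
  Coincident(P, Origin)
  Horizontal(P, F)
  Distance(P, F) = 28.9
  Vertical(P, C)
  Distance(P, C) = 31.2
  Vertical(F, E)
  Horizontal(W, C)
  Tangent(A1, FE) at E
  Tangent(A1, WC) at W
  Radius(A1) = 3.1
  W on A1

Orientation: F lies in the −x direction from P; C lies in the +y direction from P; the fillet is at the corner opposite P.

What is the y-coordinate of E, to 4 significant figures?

28.10

The virtual corner opposite P is at (-28.90, 31.20). The tangent condition forces DE to be normal to FE and A1 meets WC tangentially, so DW is at right angles to WC, with radius 3.1, so the center D sits 3.1 in from both sides at D = (-25.80, 28.10). That places the tangent points at E = (-28.90, 28.10) on FE and W = (-25.80, 31.20) on WC. So E.y = 28.10.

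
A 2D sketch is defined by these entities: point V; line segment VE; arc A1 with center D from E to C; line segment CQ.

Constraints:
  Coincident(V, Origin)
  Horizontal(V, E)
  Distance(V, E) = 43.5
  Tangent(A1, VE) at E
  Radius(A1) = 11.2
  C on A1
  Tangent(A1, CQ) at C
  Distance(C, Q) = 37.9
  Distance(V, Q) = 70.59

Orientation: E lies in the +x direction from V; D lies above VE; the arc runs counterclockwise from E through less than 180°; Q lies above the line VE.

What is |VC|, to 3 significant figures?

56.1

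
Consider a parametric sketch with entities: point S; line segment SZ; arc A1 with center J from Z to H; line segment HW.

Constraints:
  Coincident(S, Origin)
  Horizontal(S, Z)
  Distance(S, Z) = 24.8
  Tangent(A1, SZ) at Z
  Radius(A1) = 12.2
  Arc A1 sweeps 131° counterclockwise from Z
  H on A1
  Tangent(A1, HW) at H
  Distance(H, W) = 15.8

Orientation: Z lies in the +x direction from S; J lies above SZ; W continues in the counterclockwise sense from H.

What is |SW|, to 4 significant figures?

39.89

S is at the origin; SZ is horizontal with |SZ| = 24.8 and Z on the +x side, so Z = (24.80, 0.000). A1 meets SZ tangentially, so JZ is at right angles to SZ, so J = Z + (0, 12.2) = (24.80, 12.20). On A1, Z sits at bearing -90° from J; a 131° counterclockwise sweep puts H at bearing 41°, so H = J + 12.2·(cos 41°, sin 41°) = (34.01, 20.20). A1 meets HW tangentially, so JH is at right angles to HW, so HW runs along (−sin 41°, cos 41°); with |HW| = 15.8, W = (23.64, 32.13). Then |SW| = |W − S| = 39.89.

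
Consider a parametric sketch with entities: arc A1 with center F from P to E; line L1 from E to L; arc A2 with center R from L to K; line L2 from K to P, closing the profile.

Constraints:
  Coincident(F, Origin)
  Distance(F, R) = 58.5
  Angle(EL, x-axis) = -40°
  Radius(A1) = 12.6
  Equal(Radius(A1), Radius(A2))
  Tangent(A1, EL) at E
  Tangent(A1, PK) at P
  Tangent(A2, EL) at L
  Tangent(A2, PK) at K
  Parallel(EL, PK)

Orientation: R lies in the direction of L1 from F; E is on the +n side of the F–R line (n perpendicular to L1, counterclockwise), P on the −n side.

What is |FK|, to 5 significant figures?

59.842

The slot axis is L1's direction at -40.0°, so u = (cos -40.0°, sin -40.0°) = (0.76604, -0.64279) and n = (−sin -40.0°, cos -40.0°) = (0.64279, 0.76604). F is at the origin and R lies 58.5 along u from F, so R = 58.5·u = (44.814, -37.603). Tangency of A1 to both parallel lines with radius 12.6 puts E and P at F ± 12.6·n: E = (8.0991, 9.6522), P = (-8.0991, -9.6522). Equal radii place L and K the same way about R: L = R + 12.6·n = (52.913, -27.951), K = R − 12.6·n = (36.714, -47.255). Then |FK| = |K − F| = 59.842.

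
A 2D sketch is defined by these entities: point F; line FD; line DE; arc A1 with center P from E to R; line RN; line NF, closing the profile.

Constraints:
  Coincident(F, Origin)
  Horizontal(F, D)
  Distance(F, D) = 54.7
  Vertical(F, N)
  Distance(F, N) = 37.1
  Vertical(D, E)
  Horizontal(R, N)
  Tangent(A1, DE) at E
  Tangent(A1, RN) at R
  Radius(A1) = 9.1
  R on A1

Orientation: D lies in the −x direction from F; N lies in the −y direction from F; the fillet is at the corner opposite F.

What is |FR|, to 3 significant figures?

58.8

F is at the origin; FD is horizontal with |FD| = 54.7 and D on the −x side, so D = (-54.7, 0.00). FN is vertical with |FN| = 37.1 and N on the −y side, so N = (0.00, -37.1). The virtual corner opposite F is at (-54.7, -37.1). Since A1 is tangent to DE there, PE ⟂ DE and the tangent condition forces PR to be normal to RN, with radius 9.1, so the center P sits 9.1 in from both sides at P = (-45.6, -28.0). That places the tangent points at E = (-54.7, -28.0) on DE and R = (-45.6, -37.1) on RN. Then |FR| = |R − F| = 58.8.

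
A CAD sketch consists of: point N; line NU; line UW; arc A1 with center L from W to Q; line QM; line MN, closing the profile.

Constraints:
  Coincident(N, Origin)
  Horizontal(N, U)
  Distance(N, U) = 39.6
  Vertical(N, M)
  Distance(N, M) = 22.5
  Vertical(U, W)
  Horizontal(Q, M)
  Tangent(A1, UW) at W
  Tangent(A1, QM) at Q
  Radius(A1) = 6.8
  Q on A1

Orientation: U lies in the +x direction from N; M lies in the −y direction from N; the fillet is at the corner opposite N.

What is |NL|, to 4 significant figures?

36.36

N is at the origin; N and U share the same y with |NU| = 39.6 and U on the +x side, so U = (39.60, 0.000). N and M share the same x with |NM| = 22.5 and M on the −y side, so M = (0.000, -22.50). The virtual corner opposite N is at (39.60, -22.50). Tangency of A1 to UW means the radius LW is perpendicular to UW and tangency of A1 to QM means the radius LQ is perpendicular to QM, with radius 6.8, so the center L sits 6.8 in from both sides at L = (32.80, -15.70). Then |NL| = |L − N| = 36.36.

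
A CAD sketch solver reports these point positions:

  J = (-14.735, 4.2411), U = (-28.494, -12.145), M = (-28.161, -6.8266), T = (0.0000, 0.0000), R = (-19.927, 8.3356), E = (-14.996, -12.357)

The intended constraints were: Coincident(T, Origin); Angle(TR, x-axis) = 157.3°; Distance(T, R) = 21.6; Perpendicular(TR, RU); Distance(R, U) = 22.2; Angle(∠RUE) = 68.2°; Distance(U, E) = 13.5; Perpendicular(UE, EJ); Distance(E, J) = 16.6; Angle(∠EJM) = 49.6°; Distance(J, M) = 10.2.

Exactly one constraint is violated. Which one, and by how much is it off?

Distance(J, M) = 10.2 — off by 7.20.

T = (0.00, 0.00) ✓; TR at 157.3° ✓; |TR| = 21.60 ✓; ∠(TR, RU) = 90.00° ✓; |RU| = 22.20 ✓; ∠RUE = 68.20° ✓; |UE| = 13.50 ✓; ∠(UE, EJ) = 90.00° ✓; |EJ| = 16.60 ✓; ∠EJM = 49.60° ✓; |JM| = 17.40 ✗.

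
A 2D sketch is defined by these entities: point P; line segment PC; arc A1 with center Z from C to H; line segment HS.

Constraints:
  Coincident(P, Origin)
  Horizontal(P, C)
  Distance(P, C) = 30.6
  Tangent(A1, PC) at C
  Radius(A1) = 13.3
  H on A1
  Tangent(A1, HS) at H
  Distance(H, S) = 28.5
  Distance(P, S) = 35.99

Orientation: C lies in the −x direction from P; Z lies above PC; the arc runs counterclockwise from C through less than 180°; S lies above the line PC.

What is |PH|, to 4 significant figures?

20.08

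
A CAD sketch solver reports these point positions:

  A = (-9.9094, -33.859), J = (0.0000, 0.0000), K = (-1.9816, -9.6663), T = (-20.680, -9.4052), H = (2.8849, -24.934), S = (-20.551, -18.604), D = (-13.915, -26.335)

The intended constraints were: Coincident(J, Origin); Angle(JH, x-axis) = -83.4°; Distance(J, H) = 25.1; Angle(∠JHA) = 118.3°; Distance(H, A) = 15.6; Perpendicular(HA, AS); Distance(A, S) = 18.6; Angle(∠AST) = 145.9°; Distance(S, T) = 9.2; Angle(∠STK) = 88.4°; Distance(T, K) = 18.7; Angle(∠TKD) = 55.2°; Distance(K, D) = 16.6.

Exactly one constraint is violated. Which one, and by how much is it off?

Distance(K, D) = 16.6 — off by 3.90.

J = (0.00, 0.00) ✓; JH at -83.40° ✓; |JH| = 25.10 ✓; ∠JHA = 118.3° ✓; |HA| = 15.60 ✓; ∠(HA, AS) = 90.00° ✓; |AS| = 18.60 ✓; ∠AST = 145.9° ✓; |ST| = 9.200 ✓; ∠STK = 88.40° ✓; |TK| = 18.70 ✓; ∠TKD = 55.20° ✓; |KD| = 20.50 ✗.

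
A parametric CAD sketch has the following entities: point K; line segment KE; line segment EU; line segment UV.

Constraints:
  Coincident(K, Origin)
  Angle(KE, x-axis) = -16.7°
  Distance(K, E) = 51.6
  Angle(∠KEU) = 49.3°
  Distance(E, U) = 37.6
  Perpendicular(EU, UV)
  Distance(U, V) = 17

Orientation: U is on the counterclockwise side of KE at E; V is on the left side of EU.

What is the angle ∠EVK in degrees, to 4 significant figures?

104.2°

K is at the origin; KE runs at -16.7° with length 51.6, so E = 51.6·(cos -16.7°, sin -16.7°) = (49.42, -14.83). ∠KEU = 49.3°, so EU runs at -16.7° + (180° − 49.3°) = 114.0° from the x-axis; with |EU| = 37.6, U = E + 37.6·(cos 114.0°, sin 114.0°) = (34.13, 19.52). The perpendicularity gives UV at right angles to EU; with |UV| = 17.0 on the left of EU, V = U + 17.0·(-0.9135, -0.4067) = (18.60, 12.61). Then cos ∠EVK = VE·VK / (|VE||VK|), giving 104.2°.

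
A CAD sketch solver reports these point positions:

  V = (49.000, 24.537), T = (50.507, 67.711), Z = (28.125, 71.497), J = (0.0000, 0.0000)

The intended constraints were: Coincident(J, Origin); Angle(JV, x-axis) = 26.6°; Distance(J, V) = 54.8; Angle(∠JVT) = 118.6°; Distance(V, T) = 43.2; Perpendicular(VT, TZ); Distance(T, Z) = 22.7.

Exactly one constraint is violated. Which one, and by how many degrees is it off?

Perpendicular(VT, TZ) — off by 7.60°.

J = (0.00, 0.00) ✓; JV at 26.60° ✓; |JV| = 54.80 ✓; ∠JVT = 118.6° ✓; |VT| = 43.20 ✓; ∠(VT, TZ) = 82.40° ✗; |TZ| = 22.70 ✓.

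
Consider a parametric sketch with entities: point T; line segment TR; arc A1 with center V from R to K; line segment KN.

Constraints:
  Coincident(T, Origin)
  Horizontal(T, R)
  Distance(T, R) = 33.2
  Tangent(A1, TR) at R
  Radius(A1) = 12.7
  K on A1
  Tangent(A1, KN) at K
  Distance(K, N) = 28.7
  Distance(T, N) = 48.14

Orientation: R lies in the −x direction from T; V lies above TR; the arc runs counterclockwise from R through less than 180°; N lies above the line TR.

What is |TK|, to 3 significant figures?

24.7

Checks: |VK| = 12.70 ✓; ∠(VK, KN) = 90.00° ✓; |KN| = 28.70 ✓; |TN| = 48.14 ✓.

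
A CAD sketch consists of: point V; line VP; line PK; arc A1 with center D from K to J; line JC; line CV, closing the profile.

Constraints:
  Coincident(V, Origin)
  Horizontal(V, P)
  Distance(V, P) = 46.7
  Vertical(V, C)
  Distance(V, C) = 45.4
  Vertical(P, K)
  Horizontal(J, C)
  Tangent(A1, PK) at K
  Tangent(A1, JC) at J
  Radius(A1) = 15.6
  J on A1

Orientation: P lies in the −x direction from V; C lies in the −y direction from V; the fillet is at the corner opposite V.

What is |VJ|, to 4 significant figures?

55.03

The virtual corner opposite V is at (-46.70, -45.40). The tangent condition forces DK to be normal to PK and the tangent condition forces DJ to be normal to JC, with radius 15.6, so the center D sits 15.6 in from both sides at D = (-31.10, -29.80). That places the tangent points at K = (-46.70, -29.80) on PK and J = (-31.10, -45.40) on JC. Then |VJ| = |J − V| = 55.03.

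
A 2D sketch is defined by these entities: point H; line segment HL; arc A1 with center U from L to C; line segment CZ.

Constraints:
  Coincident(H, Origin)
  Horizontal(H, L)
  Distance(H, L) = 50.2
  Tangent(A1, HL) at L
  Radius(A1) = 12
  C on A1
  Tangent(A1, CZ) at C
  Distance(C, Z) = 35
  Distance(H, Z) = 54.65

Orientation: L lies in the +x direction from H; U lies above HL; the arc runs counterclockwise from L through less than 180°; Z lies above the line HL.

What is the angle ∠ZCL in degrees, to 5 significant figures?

110.87°

Checks: H = (0.00, 0.00) ✓; |UC| = 12.00 ✓; ∠(UC, CZ) = 90.00° ✓; |CZ| = 35.00 ✓; |HZ| = 54.65 ✓.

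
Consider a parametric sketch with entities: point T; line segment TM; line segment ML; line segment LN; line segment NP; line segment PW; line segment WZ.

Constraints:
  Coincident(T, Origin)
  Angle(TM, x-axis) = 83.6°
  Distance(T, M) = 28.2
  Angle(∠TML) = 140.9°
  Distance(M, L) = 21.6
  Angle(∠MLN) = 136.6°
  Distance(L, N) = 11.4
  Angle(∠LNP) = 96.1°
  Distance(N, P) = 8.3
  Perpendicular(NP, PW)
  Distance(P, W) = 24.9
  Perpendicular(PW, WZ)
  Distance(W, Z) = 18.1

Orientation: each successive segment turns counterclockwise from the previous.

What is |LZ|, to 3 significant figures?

16.1

T is at the origin; TM runs at 83.6° with length 28.2, so M = (3.14, 28.0). ∠TML = 140.9° gives ML at 123° from the x-axis; with |ML| = 21.6, L = (-8.53, 46.2). ∠MLN = 136.6° gives LN at 166° from the x-axis; with |LN| = 11.4, N = (-19.6, 48.9). ∠LNP = 96.1° gives NP at -110° from the x-axis; with |NP| = 8.3, P = (-22.4, 41.1). NP is perpendicular to PW, so PW runs at -20.0°; with |PW| = 24.9, W = (0.968, 32.6). PW ⟂ WZ, so WZ runs at 70.0°; with |WZ| = 18.1, Z = (7.16, 49.6). Then |LZ| = |Z − L| = 16.1.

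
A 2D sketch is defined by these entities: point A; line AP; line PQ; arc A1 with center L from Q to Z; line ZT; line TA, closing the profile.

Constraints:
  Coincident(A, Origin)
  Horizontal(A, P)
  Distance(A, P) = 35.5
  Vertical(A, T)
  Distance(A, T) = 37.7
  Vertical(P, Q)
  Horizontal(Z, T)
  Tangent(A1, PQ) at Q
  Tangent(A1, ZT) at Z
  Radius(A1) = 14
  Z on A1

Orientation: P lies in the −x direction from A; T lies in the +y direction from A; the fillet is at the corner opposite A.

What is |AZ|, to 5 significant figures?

43.400

A is at the origin; AP is horizontal with |AP| = 35.5 and P on the −x side, so P = (-35.500, 0.0000). AT is vertical with |AT| = 37.7 and T on the +y side, so T = (0.0000, 37.700). The virtual corner opposite A is at (-35.500, 37.700). The tangent condition forces LQ to be normal to PQ and the tangent condition forces LZ to be normal to ZT, with radius 14.0, so the center L sits 14.0 in from both sides at L = (-21.500, 23.700). That places the tangent points at Q = (-35.500, 23.700) on PQ and Z = (-21.500, 37.700) on ZT. Then |AZ| = |Z − A| = 43.400.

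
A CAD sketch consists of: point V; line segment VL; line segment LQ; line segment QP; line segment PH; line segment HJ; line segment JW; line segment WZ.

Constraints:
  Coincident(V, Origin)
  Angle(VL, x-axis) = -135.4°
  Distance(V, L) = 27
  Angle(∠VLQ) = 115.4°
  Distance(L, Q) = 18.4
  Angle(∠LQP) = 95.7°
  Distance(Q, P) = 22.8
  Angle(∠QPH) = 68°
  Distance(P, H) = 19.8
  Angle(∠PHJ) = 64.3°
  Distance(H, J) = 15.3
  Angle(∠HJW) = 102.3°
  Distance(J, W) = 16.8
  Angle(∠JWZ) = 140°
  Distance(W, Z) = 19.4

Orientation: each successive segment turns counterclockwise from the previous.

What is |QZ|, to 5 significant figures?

35.519

V is at the origin; VL runs at -135.4° with length 27.0, so L = (-19.225, -18.958). ∠VLQ = 115.4° gives LQ at -70.800° from the x-axis; with |LQ| = 18.4, Q = (-13.174, -36.335). ∠LQP = 95.7° gives QP at 13.500° from the x-axis; with |QP| = 22.8, P = (8.9965, -31.012). ∠QPH = 68.0° gives PH at 125.50° from the x-axis; with |PH| = 19.8, H = (-2.5014, -14.893). ∠PHJ = 64.3° gives HJ at -118.80° from the x-axis; with |HJ| = 15.3, J = (-9.8723, -28.300). ∠HJW = 102.3° gives JW at -41.100° from the x-axis; with |JW| = 16.8, W = (2.7876, -39.344). ∠JWZ = 140.0° gives WZ at -1.1000° from the x-axis; with |WZ| = 19.4, Z = (22.184, -39.716). Then |QZ| = |Z − Q| = 35.519.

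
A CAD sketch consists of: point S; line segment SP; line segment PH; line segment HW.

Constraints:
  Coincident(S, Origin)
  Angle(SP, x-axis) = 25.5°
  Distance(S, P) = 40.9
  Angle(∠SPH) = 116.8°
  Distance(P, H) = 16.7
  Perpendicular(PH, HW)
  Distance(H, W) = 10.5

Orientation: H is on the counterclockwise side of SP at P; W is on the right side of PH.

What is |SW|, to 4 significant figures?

58.69

S is at the origin; SP runs at 25.5° with length 40.9, so P = 40.9·(cos 25.5°, sin 25.5°) = (36.92, 17.61). ∠SPH = 116.8°, so PH runs at 25.5° + (180° − 116.8°) = 88.70° from the x-axis; with |PH| = 16.7, H = P + 16.7·(cos 88.70°, sin 88.70°) = (37.29, 34.30). The perpendicularity gives HW at right angles to PH; with |HW| = 10.5 on the right of PH, W = H + 10.5·(0.9997, -0.02269) = (47.79, 34.07). Then |SW| = |W − S| = 58.69.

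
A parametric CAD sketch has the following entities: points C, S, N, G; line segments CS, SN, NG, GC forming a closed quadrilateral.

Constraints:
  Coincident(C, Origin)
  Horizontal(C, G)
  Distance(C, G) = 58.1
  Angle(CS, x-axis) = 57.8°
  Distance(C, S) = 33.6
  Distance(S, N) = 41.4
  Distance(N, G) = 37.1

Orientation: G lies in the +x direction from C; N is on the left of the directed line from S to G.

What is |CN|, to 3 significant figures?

69.2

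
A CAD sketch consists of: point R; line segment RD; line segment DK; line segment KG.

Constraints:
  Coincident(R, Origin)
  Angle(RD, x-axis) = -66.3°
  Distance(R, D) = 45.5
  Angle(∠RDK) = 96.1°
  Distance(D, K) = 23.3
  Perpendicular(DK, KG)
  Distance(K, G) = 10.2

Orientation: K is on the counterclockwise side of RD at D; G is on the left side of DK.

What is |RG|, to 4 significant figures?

44.94

∠RDK = 96.1°, so DK runs at -66.3° + (180° − 96.1°) = 17.60° from the x-axis; with |DK| = 23.3, K = D + 23.3·(cos 17.60°, sin 17.60°) = (40.50, -34.62). The perpendicularity gives KG at right angles to DK; with |KG| = 10.2 on the left of DK, G = K + 10.2·(-0.3024, 0.9532) = (37.41, -24.89). Then |RG| = |G − R| = 44.94.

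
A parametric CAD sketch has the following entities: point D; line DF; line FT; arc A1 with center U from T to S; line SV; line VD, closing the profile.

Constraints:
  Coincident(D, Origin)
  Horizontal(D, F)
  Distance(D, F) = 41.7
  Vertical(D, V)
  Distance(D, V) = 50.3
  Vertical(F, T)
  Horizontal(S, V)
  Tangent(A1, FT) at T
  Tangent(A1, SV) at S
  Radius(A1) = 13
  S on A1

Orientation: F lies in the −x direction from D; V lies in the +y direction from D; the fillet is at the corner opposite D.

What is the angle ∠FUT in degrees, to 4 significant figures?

70.79°

The virtual corner opposite D is at (-41.70, 50.30). Tangency of A1 to FT means the radius UT is perpendicular to FT and tangency of A1 to SV means the radius US is perpendicular to SV, with radius 13.0, so the center U sits 13.0 in from both sides at U = (-28.70, 37.30). That places the tangent points at T = (-41.70, 37.30) on FT and S = (-28.70, 50.30) on SV. Then cos ∠FUT = UF·UT / (|UF||UT|), giving 70.79°.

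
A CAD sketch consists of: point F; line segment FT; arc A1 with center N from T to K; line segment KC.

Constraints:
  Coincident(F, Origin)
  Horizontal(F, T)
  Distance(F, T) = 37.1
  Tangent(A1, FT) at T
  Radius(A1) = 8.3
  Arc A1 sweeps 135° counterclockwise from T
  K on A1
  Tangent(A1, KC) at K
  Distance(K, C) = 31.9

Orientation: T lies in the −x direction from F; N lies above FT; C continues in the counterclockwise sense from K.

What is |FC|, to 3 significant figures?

65.1

On A1, T sits at bearing -90° from N; a 135° counterclockwise sweep puts K at bearing 45°, so K = N + 8.3·(cos 45°, sin 45°) = (-31.2, 14.2). Tangency of A1 to KC means the radius NK is perpendicular to KC, so KC runs along (−sin 45°, cos 45°); with |KC| = 31.9, C = (-53.8, 36.7). Then |FC| = |C − F| = 65.1.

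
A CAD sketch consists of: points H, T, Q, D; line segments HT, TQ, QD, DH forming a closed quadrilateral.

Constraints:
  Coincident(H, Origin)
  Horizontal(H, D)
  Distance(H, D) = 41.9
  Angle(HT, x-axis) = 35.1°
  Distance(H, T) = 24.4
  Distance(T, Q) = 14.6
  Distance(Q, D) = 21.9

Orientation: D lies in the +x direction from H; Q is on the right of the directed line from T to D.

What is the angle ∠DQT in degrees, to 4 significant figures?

88.68°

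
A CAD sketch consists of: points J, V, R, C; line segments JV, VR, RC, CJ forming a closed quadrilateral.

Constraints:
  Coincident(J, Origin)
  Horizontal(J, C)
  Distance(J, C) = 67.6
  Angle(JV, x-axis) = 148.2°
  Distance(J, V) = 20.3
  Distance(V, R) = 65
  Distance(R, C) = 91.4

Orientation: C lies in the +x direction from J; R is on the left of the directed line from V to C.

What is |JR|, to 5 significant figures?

70.730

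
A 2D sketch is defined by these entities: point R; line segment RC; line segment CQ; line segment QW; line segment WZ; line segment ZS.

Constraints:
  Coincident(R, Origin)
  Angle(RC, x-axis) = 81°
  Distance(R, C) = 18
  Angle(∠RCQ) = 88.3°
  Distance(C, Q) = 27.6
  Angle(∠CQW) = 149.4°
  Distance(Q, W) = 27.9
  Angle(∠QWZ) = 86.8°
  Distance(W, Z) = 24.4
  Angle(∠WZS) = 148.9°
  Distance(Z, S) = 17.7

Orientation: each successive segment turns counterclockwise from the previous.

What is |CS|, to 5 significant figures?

47.407

R is at the origin; RC runs at 81.0° with length 18.0, so C = (2.8158, 17.778). ∠RCQ = 88.3° gives CQ at 172.70° from the x-axis; with |CQ| = 27.6, Q = (-24.560, 21.285). ∠CQW = 149.4° gives QW at -156.70° from the x-axis; with |QW| = 27.9, W = (-50.185, 10.250). ∠QWZ = 86.8° gives WZ at -63.500° from the x-axis; with |WZ| = 24.4, Z = (-39.298, -11.587). ∠WZS = 148.9° gives ZS at -32.400° from the x-axis; with |ZS| = 17.7, S = (-24.353, -21.071). Then |CS| = |S − C| = 47.407.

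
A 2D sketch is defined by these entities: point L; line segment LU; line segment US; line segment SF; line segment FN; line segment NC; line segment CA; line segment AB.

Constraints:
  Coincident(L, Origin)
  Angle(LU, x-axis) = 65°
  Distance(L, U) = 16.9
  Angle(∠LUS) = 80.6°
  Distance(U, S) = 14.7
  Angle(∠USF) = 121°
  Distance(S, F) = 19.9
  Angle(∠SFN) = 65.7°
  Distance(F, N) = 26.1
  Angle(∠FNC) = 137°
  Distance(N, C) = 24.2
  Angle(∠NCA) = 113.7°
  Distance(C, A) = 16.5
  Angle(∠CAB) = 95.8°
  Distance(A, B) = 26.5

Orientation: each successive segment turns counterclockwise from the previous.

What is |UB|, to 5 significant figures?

11.863

L is at the origin; LU runs at 65.0° with length 16.9, so U = (7.1422, 15.317). ∠LUS = 80.6° gives US at 164.40° from the x-axis; with |US| = 14.7, S = (-7.0162, 19.270). ∠USF = 121.0° gives SF at -136.60° from the x-axis; with |SF| = 19.9, F = (-21.475, 5.5967). ∠SFN = 65.7° gives FN at -22.300° from the x-axis; with |FN| = 26.1, N = (2.6729, -4.3071). ∠FNC = 137.0° gives NC at 20.700° from the x-axis; with |NC| = 24.2, C = (25.311, 4.2470). ∠NCA = 113.7° gives CA at 87.000° from the x-axis; with |CA| = 16.5, A = (26.174, 20.724). ∠CAB = 95.8° gives AB at 171.20° from the x-axis; with |AB| = 26.5, B = (-0.013867, 24.778). Then |UB| = |B − U| = 11.863.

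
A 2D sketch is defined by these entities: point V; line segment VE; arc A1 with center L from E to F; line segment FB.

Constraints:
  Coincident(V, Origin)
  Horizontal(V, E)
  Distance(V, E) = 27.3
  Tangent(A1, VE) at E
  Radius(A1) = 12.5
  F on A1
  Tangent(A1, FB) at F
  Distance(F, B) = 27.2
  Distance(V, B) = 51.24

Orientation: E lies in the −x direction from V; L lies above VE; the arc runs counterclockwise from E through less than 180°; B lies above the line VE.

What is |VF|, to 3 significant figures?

24.4

Checks: |LF| = 12.50 ✓; ∠(LF, FB) = 90.00° ✓; |FB| = 27.20 ✓; |VB| = 51.24 ✓.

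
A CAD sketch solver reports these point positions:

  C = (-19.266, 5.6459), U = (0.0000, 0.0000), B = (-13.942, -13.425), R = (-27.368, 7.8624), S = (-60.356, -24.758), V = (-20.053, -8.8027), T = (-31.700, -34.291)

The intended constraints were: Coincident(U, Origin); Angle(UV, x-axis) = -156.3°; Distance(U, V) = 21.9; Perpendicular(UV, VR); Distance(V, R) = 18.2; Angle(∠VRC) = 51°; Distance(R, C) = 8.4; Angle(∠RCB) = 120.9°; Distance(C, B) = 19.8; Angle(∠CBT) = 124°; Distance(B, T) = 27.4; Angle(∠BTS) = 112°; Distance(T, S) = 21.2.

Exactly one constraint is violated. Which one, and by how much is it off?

Distance(T, S) = 21.2 — off by 9.00.

U = (0.00, 0.00) ✓; UV at -156.3° ✓; |UV| = 21.90 ✓; ∠(UV, VR) = 90.00° ✓; |VR| = 18.20 ✓; ∠VRC = 51.00° ✓; |RC| = 8.400 ✓; ∠RCB = 120.9° ✓; |CB| = 19.80 ✓; ∠CBT = 124.0° ✓; |BT| = 27.40 ✓; ∠BTS = 112.0° ✓; |TS| = 30.20 ✗.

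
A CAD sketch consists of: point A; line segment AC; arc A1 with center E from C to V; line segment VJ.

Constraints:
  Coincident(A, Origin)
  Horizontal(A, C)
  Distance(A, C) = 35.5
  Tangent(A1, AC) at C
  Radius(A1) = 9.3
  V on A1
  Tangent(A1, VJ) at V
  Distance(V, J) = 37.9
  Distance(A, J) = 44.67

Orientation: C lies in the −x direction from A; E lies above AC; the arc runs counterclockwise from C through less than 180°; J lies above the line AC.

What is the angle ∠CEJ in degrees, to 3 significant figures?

148°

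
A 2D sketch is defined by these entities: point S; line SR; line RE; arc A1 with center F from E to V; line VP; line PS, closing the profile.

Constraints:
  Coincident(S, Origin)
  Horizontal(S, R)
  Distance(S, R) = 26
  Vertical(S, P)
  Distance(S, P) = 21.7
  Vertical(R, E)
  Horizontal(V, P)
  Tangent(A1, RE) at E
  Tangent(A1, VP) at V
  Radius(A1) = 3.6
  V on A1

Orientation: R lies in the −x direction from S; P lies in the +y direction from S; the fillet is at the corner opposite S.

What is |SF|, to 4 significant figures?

28.80

SP is vertical with |SP| = 21.7 and P on the +y side, so P = (0.000, 21.70). The virtual corner opposite S is at (-26.00, 21.70). The tangent condition forces FE to be normal to RE and A1 meets VP tangentially, so FV is at right angles to VP, with radius 3.6, so the center F sits 3.6 in from both sides at F = (-22.40, 18.10). Then |SF| = |F − S| = 28.80.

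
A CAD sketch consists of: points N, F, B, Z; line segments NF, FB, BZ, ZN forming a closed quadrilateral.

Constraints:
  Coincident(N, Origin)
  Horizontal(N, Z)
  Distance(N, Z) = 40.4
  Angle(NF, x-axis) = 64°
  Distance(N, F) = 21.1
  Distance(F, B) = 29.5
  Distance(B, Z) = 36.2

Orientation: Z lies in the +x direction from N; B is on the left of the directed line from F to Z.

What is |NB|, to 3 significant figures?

49.0

Checks: |FB| = 29.50 ✓; |BZ| = 36.20 ✓.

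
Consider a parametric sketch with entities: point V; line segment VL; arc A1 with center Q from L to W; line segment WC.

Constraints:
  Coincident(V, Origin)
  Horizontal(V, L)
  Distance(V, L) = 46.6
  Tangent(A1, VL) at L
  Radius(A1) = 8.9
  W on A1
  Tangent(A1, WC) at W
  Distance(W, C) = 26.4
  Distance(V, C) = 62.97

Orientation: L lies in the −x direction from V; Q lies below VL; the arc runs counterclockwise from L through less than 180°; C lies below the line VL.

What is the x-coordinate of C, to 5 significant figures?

-51.427

Checks: V = (0.00, 0.00) ✓; |QW| = 8.900 ✓; ∠(QW, WC) = 90.00° ✓; |WC| = 26.40 ✓; |VC| = 62.97 ✓.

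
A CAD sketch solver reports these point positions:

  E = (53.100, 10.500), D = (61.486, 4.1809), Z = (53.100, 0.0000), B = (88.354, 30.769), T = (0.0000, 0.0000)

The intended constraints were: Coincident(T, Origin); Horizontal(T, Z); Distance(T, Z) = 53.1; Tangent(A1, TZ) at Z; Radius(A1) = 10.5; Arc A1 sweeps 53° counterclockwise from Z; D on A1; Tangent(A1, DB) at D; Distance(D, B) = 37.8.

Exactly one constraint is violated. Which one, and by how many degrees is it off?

Tangent(A1, DB) at D — off by 8.30°.

T = (0.00, 0.00) ✓; T.y = 0.00, Z.y = 0.00 ✓; |TZ| = 53.10 ✓; ∠(EZ, ZT) = 90.00° ✓; |EZ| = 10.50 ✓; bearing(E→D) − bearing(E→Z) = 53.00° ✓; |ED| = 10.50 ✓; ∠(ED, DB) = 98.30° ✗; |DB| = 37.80 ✓.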